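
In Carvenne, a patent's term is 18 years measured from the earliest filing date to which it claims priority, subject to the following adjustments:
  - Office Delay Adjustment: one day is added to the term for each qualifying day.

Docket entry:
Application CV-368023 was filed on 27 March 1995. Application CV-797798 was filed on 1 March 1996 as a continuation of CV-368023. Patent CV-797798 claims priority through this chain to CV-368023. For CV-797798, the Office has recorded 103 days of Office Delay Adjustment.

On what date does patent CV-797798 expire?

July 8, 2013

Earliest priority filing: 27 March 1995.
Base term: 27 March 1995 + 18 years → 27 March 2013.
Office Delay Adjustment: +103 days → 8 July 2013.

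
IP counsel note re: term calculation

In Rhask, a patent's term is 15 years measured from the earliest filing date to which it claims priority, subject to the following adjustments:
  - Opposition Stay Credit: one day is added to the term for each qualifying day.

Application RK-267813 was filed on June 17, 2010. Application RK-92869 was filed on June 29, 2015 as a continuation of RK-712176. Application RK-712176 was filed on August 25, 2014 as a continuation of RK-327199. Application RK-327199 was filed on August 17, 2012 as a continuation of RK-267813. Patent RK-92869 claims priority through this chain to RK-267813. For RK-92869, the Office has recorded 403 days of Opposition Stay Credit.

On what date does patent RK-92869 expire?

2026-07-25

Earliest priority filing: 17 June 2010.
Base term: 17 June 2010 + 15 years → 17 June 2025.
Opposition Stay Credit: +403 days → 25 July 2026.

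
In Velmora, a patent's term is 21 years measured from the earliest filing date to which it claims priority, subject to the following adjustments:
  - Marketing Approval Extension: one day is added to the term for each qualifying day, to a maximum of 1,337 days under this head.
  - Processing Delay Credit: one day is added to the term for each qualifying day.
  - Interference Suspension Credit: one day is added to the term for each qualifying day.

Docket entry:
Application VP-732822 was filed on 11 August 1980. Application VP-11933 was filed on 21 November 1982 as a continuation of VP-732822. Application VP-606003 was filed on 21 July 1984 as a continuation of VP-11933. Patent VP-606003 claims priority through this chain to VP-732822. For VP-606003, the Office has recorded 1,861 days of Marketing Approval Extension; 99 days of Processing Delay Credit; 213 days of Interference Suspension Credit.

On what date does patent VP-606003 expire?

Earliest priority filing: 11 August 1980.
Base term: 11 August 1980 + 21 years → 11 August 2001.
Marketing Approval Extension: 1861 days claimed exceeds the 1337-day cap, so +1337 days → 9 April 2005.
Processing Delay Credit: +99 days → 17 July 2005.
Interference Suspension Credit: +213 days → 15 February 2006.

February 15, 2006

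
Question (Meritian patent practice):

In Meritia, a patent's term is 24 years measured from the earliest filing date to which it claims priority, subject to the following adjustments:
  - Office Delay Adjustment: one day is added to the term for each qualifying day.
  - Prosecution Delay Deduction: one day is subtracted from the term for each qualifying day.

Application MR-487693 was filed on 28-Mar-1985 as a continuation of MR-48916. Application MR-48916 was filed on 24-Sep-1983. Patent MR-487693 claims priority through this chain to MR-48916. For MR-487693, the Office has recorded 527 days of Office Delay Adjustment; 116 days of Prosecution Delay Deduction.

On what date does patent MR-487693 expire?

November 8, 2008

Earliest priority filing: 24 September 1983.
Base term: 24 September 1983 + 24 years → 24 September 2007.
Office Delay Adjustment: +527 days → 4 March 2009.
Prosecution Delay Deduction: −116 days → 8 November 2008.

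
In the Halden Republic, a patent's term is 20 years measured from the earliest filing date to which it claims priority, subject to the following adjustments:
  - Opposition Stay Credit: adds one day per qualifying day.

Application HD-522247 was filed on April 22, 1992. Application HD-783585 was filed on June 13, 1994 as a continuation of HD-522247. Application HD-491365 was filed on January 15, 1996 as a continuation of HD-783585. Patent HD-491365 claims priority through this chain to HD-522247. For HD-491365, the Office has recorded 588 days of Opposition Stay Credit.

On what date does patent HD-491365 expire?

December 1, 2013

Earliest priority filing: 22 April 1992.
Base term: 22 April 1992 + 20 years → 22 April 2012.
Opposition Stay Credit: +588 days → 1 December 2013.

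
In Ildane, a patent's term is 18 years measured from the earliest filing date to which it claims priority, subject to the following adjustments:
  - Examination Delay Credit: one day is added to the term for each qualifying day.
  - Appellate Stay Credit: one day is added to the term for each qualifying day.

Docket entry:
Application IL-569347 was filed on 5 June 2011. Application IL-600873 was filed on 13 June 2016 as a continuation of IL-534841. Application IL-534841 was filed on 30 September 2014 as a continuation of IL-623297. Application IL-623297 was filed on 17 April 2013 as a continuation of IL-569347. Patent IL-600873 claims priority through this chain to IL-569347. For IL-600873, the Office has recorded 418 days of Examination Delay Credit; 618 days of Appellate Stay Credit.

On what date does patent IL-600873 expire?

April 6, 2032

Earliest priority filing: 5 June 2011.
Base term: 5 June 2011 + 18 years → 5 June 2029.
Examination Delay Credit: +418 days → 28 July 2030.
Appellate Stay Credit: +618 days → 6 April 2032.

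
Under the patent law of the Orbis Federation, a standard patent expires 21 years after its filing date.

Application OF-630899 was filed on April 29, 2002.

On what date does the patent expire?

2023-04-29

Filing date + 21 years → 29 April 2023.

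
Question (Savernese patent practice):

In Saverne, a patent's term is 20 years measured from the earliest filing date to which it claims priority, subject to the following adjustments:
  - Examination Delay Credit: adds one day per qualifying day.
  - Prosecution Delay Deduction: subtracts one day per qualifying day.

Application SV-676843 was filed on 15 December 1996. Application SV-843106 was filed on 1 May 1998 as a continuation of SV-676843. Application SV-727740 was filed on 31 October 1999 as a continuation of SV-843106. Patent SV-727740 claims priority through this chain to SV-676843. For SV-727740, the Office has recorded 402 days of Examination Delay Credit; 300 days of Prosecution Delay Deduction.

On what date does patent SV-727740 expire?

Earliest priority filing: 15 December 1996.
Base term: 15 December 1996 + 20 years → 15 December 2016.
Examination Delay Credit: +402 days → 21 January 2018.
Prosecution Delay Deduction: −300 days → 27 March 2017.

March 27, 2017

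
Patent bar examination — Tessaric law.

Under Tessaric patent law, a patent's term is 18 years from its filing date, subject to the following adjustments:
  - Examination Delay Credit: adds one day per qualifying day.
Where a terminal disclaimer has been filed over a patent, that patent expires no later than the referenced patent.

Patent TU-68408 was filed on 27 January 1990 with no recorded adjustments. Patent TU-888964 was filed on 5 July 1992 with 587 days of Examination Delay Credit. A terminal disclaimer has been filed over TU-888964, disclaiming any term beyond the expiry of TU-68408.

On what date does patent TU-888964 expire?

Natural term of TU-888964:
  Base: filing + 18 years → 5 July 2010.
  Examination Delay Credit: +587 days → 12 February 2012.
Expiry of referenced patent TU-68408:
  Base: filing + 18 years → 27 January 2008.
Terminal disclaimer: TU-888964 expires on the earlier of 12 February 2012 and 27 January 2008.

January 27, 2008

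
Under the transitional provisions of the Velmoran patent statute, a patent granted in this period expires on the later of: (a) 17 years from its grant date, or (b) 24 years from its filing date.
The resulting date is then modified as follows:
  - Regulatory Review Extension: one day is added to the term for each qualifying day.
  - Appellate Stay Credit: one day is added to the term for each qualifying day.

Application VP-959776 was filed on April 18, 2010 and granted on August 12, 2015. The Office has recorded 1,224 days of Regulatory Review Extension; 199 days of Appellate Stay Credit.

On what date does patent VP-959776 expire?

(a) grant + 17 years → 12 August 2032.
(b) filing + 24 years → 18 April 2034.
Later of the two: 18 April 2034.
Regulatory Review Extension: +1224 days → 24 August 2037.
Appellate Stay Credit: +199 days → 11 March 2038.

March 11, 2038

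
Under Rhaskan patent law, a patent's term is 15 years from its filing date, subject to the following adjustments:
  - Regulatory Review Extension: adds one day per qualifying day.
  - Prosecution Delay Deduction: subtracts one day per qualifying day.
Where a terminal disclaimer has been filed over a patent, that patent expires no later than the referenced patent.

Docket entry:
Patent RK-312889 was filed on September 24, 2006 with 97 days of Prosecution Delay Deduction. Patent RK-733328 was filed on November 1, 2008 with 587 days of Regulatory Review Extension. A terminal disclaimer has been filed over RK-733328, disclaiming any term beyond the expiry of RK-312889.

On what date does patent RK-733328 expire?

2021-06-19

Natural term of RK-733328:
  Base: filing + 15 years → 1 November 2023.
  Regulatory Review Extension: +587 days → 10 June 2025.
Expiry of referenced patent RK-312889:
  Base: filing + 15 years → 24 September 2021.
  Prosecution Delay Deduction: −97 days → 19 June 2021.
Terminal disclaimer: RK-733328 expires on the earlier of 10 June 2025 and 19 June 2021.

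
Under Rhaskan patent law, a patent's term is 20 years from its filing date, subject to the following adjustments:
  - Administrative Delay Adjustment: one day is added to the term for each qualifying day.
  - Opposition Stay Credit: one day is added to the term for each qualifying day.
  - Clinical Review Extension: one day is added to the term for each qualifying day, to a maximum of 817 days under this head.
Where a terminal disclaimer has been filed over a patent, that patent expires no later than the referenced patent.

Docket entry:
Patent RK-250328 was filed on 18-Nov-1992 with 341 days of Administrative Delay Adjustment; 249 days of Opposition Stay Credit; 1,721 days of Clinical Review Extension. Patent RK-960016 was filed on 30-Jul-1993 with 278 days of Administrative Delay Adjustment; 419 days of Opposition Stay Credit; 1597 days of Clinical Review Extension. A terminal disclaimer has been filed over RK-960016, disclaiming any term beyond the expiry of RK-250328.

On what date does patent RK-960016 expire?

2016-09-25

Natural term of RK-960016:
  Base: filing + 20 years → 30 July 2013.
  Administrative Delay Adjustment: +278 days → 4 May 2014.
  Opposition Stay Credit: +419 days → 27 June 2015.
  Clinical Review Extension: 1597 days claimed exceeds the 817-day cap, so +817 days → 21 September 2017.
Expiry of referenced patent RK-250328:
  Base: filing + 20 years → 18 November 2012.
  Administrative Delay Adjustment: +341 days → 25 October 2013.
  Opposition Stay Credit: +249 days → 1 July 2014.
  Clinical Review Extension: 1721 days claimed exceeds the 817-day cap, so +817 days → 25 September 2016.
Terminal disclaimer: RK-960016 expires on the earlier of 21 September 2017 and 25 September 2016.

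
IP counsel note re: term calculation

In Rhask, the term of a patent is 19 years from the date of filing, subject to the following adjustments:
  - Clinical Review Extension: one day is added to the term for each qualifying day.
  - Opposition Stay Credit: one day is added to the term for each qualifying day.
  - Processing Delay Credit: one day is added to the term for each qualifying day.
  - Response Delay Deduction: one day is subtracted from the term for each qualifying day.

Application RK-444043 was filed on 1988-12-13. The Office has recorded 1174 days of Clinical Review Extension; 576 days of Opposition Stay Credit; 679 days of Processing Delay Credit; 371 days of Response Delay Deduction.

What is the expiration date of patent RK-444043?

Base term: filing date + 19 years → 13 December 2007.
Clinical Review Extension: +1174 days → 1 March 2011.
Opposition Stay Credit: +576 days → 27 September 2012.
Processing Delay Credit: +679 days → 7 August 2014.
Response Delay Deduction: −371 days → 1 August 2013.

2013-08-01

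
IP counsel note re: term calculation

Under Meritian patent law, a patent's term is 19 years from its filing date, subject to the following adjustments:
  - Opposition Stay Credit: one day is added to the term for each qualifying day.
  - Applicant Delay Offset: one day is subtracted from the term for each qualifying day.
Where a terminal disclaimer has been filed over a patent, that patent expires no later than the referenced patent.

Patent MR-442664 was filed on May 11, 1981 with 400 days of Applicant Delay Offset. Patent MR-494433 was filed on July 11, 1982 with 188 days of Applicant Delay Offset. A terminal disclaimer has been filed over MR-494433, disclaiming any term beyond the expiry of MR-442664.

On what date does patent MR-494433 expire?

Natural term of MR-494433:
  Base: filing + 19 years → 11 July 2001.
  Applicant Delay Offset: −188 days → 4 January 2001.
Expiry of referenced patent MR-442664:
  Base: filing + 19 years → 11 May 2000.
  Applicant Delay Offset: −400 days → 7 April 1999.
Terminal disclaimer: MR-494433 expires on the earlier of 4 January 2001 and 7 April 1999.

April 7, 1999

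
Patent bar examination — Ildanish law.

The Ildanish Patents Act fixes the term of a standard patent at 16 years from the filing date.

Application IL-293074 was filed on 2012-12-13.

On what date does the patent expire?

December 13, 2028

Filing date + 16 years → 13 December 2028.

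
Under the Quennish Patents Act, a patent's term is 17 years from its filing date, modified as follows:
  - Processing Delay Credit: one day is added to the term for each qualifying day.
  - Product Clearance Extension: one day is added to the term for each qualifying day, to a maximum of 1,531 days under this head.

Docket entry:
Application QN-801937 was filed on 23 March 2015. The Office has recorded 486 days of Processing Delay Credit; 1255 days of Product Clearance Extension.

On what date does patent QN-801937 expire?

Base term: filing date + 17 years → 23 March 2032.
Processing Delay Credit: +486 days → 22 July 2033.
Product Clearance Extension: 1255 days (within the 1531-day cap) → +1255 days → 28 December 2036.

2036-12-28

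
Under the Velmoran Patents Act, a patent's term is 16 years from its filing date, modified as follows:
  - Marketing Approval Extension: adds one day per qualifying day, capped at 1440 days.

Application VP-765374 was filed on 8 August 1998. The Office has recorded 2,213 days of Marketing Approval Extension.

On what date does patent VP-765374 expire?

Base term: filing date + 16 years → 8 August 2014.
Marketing Approval Extension: 2213 days claimed exceeds the 1440-day cap, so +1440 days → 18 July 2018.

2018-07-18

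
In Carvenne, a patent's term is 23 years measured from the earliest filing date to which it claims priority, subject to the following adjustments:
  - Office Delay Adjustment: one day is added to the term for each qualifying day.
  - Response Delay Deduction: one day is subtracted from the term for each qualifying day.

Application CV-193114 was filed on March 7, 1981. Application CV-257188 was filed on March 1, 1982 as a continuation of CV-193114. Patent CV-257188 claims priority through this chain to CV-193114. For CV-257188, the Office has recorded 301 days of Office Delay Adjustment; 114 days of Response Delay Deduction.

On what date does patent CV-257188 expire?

Earliest priority filing: 7 March 1981.
Base term: 7 March 1981 + 23 years → 7 March 2004.
Office Delay Adjustment: +301 days → 2 January 2005.
Response Delay Deduction: −114 days → 10 September 2004.

September 10, 2004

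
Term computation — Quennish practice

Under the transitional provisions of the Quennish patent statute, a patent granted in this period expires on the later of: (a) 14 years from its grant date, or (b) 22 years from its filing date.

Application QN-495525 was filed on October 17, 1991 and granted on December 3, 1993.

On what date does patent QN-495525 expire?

2013-10-17

(a) grant + 14 years → 3 December 2007.
(b) filing + 22 years → 17 October 2013.
Later of the two: 17 October 2013.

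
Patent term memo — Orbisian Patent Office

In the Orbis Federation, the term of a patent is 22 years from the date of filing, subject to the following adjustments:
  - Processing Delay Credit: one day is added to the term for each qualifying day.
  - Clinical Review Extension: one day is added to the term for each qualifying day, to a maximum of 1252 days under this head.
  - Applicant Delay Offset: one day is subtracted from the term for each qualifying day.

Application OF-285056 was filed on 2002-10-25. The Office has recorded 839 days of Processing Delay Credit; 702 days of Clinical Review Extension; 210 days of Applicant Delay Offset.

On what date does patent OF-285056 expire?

Base term: filing date + 22 years → 25 October 2024.
Processing Delay Credit: +839 days → 11 February 2027.
Clinical Review Extension: 702 days (within the 1252-day cap) → +702 days → 13 January 2029.
Applicant Delay Offset: −210 days → 17 June 2028.

June 17, 2028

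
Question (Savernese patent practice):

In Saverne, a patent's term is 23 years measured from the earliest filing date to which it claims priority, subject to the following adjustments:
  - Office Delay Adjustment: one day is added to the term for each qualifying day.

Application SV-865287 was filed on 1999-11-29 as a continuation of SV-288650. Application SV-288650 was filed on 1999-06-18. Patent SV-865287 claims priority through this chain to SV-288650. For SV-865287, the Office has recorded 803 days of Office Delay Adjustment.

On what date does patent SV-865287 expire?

Earliest priority filing: 18 June 1999.
Base term: 18 June 1999 + 23 years → 18 June 2022.
Office Delay Adjustment: +803 days → 29 August 2024.

2024-08-29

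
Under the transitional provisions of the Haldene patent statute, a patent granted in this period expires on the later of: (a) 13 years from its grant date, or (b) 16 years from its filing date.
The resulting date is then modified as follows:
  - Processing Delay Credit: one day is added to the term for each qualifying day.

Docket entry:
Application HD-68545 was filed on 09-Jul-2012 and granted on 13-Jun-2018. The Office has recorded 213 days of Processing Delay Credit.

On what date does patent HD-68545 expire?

January 12, 2032

(a) grant + 13 years → 13 June 2031.
(b) filing + 16 years → 9 July 2028.
Later of the two: 13 June 2031.
Processing Delay Credit: +213 days → 12 January 2032.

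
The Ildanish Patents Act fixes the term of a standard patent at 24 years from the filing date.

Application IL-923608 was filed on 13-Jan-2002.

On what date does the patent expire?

Filing date + 24 years → 13 January 2026.

January 13, 2026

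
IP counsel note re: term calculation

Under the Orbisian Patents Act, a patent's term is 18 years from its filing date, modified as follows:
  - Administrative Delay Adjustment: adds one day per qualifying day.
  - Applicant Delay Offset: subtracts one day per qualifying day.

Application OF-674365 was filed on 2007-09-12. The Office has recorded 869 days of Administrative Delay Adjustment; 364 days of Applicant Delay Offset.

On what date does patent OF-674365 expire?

Base term: filing date + 18 years → 12 September 2025.
Administrative Delay Adjustment: +869 days → 29 January 2028.
Applicant Delay Offset: −364 days → 30 January 2027.

2027-01-30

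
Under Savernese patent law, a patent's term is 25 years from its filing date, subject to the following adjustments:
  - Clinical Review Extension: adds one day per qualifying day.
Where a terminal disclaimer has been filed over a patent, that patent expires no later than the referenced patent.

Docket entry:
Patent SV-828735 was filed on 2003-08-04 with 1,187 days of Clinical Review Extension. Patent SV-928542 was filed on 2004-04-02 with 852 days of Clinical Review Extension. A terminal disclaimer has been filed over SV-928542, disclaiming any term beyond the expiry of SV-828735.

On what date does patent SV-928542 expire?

Natural term of SV-928542:
  Base: filing + 25 years → 2 April 2029.
  Clinical Review Extension: +852 days → 2 August 2031.
Expiry of referenced patent SV-828735:
  Base: filing + 25 years → 4 August 2028.
  Clinical Review Extension: +1187 days → 4 November 2031.
Terminal disclaimer: SV-928542 expires on the earlier of 2 August 2031 and 4 November 2031.

August 2, 2031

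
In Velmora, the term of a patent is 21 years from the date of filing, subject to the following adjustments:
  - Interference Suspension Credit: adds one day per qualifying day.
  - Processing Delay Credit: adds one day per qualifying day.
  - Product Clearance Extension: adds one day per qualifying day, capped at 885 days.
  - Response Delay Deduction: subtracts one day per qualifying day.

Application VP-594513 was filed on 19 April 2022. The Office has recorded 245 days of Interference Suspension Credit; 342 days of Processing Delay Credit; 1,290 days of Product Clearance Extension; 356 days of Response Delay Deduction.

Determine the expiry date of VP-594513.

Base term: filing date + 21 years → 19 April 2043.
Interference Suspension Credit: +245 days → 20 December 2043.
Processing Delay Credit: +342 days → 26 November 2044.
Product Clearance Extension: 1290 days claimed exceeds the 885-day cap, so +885 days → 30 April 2047.
Response Delay Deduction: −356 days → 9 May 2046.

2046-05-09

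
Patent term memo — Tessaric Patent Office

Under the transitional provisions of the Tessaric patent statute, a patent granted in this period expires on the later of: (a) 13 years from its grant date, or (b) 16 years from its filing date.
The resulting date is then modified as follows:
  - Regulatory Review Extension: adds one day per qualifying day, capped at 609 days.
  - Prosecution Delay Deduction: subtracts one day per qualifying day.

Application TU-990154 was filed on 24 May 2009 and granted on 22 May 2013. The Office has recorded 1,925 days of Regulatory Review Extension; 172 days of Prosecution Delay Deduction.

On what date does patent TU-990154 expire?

August 2, 2027

(a) grant + 13 years → 22 May 2026.
(b) filing + 16 years → 24 May 2025.
Later of the two: 22 May 2026.
Regulatory Review Extension: 1925 days claimed exceeds the 609-day cap, so +609 days → 21 January 2028.
Prosecution Delay Deduction: −172 days → 2 August 2027.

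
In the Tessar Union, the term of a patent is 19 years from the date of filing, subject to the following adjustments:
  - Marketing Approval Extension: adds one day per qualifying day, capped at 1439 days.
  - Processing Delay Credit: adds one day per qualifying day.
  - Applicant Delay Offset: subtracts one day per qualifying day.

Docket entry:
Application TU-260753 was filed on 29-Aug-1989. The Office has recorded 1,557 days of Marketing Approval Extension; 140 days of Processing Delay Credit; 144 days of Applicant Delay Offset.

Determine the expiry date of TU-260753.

Base term: filing date + 19 years → 29 August 2008.
Marketing Approval Extension: 1557 days claimed exceeds the 1439-day cap, so +1439 days → 7 August 2012.
Processing Delay Credit: +140 days → 25 December 2012.
Applicant Delay Offset: −144 days → 3 August 2012.

2012-08-03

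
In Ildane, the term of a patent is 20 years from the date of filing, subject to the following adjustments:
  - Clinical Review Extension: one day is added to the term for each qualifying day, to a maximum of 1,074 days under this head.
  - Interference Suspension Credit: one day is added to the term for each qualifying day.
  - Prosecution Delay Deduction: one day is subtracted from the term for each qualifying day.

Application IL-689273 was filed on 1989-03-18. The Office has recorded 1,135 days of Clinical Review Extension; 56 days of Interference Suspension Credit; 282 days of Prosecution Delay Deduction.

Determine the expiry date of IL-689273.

2011-07-14

Base term: filing date + 20 years → 18 March 2009.
Clinical Review Extension: 1135 days claimed exceeds the 1074-day cap, so +1074 days → 25 February 2012.
Interference Suspension Credit: +56 days → 21 April 2012.
Prosecution Delay Deduction: −282 days → 14 July 2011.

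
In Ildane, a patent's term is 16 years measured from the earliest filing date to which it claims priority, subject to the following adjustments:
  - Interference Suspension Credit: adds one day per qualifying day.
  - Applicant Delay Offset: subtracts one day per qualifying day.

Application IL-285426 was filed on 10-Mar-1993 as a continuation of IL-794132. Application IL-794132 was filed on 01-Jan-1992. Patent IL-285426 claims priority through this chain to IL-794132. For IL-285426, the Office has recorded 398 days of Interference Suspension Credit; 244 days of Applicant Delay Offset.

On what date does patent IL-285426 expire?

June 3, 2008

Earliest priority filing: 1 January 1992.
Base term: 1 January 1992 + 16 years → 1 January 2008.
Interference Suspension Credit: +398 days → 2 February 2009.
Applicant Delay Offset: −244 days → 3 June 2008.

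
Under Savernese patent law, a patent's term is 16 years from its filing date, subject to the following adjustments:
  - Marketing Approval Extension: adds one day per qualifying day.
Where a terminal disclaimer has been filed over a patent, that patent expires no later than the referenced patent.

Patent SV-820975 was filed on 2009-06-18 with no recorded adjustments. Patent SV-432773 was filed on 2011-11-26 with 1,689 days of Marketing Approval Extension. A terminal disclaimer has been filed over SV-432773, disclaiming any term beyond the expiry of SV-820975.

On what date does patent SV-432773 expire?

Natural term of SV-432773:
  Base: filing + 16 years → 26 November 2027.
  Marketing Approval Extension: +1689 days → 11 July 2032.
Expiry of referenced patent SV-820975:
  Base: filing + 16 years → 18 June 2025.
Terminal disclaimer: SV-432773 expires on the earlier of 11 July 2032 and 18 June 2025.

2025-06-18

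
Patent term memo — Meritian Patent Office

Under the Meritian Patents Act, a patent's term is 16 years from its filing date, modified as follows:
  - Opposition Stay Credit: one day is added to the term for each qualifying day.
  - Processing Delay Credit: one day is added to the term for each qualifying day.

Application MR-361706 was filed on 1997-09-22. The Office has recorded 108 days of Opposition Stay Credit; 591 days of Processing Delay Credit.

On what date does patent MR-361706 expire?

Base term: filing date + 16 years → 22 September 2013.
Opposition Stay Credit: +108 days → 8 January 2014.
Processing Delay Credit: +591 days → 22 August 2015.

August 22, 2015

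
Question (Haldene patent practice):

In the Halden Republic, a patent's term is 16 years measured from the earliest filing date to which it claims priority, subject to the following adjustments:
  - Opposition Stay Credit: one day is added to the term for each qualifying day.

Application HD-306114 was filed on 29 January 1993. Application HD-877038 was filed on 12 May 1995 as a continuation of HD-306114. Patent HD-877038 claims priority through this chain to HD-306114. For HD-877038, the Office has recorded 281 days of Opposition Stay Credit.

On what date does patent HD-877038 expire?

November 6, 2009

Earliest priority filing: 29 January 1993.
Base term: 29 January 1993 + 16 years → 29 January 2009.
Opposition Stay Credit: +281 days → 6 November 2009.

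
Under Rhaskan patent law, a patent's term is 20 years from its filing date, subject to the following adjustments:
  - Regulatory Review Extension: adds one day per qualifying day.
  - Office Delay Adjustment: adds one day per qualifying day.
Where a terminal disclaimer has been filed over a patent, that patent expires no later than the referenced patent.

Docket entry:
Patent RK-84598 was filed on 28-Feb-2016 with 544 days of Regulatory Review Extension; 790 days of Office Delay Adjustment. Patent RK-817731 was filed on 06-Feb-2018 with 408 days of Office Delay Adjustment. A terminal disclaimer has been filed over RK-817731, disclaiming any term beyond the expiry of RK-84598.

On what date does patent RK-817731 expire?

Natural term of RK-817731:
  Base: filing + 20 years → 6 February 2038.
  Office Delay Adjustment: +408 days → 21 March 2039.
Expiry of referenced patent RK-84598:
  Base: filing + 20 years → 28 February 2036.
  Regulatory Review Extension: +544 days → 25 August 2037.
  Office Delay Adjustment: +790 days → 24 October 2039.
Terminal disclaimer: RK-817731 expires on the earlier of 21 March 2039 and 24 October 2039.

March 21, 2039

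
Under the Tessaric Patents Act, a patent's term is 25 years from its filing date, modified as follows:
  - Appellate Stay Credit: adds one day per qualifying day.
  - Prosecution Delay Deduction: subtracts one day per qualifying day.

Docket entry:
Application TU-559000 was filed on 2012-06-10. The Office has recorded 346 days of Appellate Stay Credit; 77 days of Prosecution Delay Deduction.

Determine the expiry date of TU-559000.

March 6, 2038

Base term: filing date + 25 years → 10 June 2037.
Appellate Stay Credit: +346 days → 22 May 2038.
Prosecution Delay Deduction: −77 days → 6 March 2038.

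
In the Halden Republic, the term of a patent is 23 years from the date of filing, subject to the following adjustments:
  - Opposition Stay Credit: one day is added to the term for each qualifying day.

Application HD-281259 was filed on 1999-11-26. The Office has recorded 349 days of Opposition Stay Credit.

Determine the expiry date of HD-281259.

November 10, 2023

Base term: filing date + 23 years → 26 November 2022.
Opposition Stay Credit: +349 days → 10 November 2023.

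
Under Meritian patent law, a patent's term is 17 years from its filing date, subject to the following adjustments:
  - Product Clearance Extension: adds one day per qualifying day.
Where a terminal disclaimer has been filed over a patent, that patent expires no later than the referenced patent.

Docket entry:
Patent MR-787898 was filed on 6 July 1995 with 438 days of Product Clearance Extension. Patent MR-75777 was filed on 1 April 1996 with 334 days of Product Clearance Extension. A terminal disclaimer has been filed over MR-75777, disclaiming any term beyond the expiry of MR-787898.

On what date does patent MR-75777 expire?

Natural term of MR-75777:
  Base: filing + 17 years → 1 April 2013.
  Product Clearance Extension: +334 days → 1 March 2014.
Expiry of referenced patent MR-787898:
  Base: filing + 17 years → 6 July 2012.
  Product Clearance Extension: +438 days → 17 September 2013.
Terminal disclaimer: MR-75777 expires on the earlier of 1 March 2014 and 17 September 2013.

2013-09-17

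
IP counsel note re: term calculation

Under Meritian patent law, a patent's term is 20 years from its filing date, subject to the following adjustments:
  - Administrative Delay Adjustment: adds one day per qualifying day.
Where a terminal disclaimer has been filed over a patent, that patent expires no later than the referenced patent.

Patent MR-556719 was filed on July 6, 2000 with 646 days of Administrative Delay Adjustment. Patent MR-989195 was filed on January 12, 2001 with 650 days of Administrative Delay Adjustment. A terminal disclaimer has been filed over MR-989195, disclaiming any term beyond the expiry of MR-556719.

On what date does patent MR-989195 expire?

Natural term of MR-989195:
  Base: filing + 20 years → 12 January 2021.
  Administrative Delay Adjustment: +650 days → 24 October 2022.
Expiry of referenced patent MR-556719:
  Base: filing + 20 years → 6 July 2020.
  Administrative Delay Adjustment: +646 days → 13 April 2022.
Terminal disclaimer: MR-989195 expires on the earlier of 24 October 2022 and 13 April 2022.

April 13, 2022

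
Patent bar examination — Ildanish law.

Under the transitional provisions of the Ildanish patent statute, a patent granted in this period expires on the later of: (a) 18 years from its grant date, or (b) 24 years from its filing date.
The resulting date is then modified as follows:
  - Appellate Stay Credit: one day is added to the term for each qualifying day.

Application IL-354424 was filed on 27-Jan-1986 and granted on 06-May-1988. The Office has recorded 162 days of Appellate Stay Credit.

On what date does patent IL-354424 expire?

(a) grant + 18 years → 6 May 2006.
(b) filing + 24 years → 27 January 2010.
Later of the two: 27 January 2010.
Appellate Stay Credit: +162 days → 8 July 2010.

July 8, 2010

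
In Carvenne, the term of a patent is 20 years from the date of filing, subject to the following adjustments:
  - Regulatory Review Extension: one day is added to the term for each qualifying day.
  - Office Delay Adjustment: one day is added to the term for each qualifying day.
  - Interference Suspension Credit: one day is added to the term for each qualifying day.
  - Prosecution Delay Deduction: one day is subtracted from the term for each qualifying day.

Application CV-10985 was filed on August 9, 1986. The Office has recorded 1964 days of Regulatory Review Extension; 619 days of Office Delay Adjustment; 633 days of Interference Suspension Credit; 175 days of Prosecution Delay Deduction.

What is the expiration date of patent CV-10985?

Base term: filing date + 20 years → 9 August 2006.
Regulatory Review Extension: +1964 days → 25 December 2011.
Office Delay Adjustment: +619 days → 4 September 2013.
Interference Suspension Credit: +633 days → 30 May 2015.
Prosecution Delay Deduction: −175 days → 6 December 2014.

2014-12-06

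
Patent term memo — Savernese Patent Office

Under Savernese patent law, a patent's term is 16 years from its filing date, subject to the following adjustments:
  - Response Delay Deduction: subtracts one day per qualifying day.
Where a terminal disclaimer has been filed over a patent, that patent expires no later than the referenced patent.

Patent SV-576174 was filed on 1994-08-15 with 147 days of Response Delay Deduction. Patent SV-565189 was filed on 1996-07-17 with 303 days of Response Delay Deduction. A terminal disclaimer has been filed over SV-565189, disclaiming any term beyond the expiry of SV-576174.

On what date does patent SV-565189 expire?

March 21, 2010

Natural term of SV-565189:
  Base: filing + 16 years → 17 July 2012.
  Response Delay Deduction: −303 days → 18 September 2011.
Expiry of referenced patent SV-576174:
  Base: filing + 16 years → 15 August 2010.
  Response Delay Deduction: −147 days → 21 March 2010.
Terminal disclaimer: SV-565189 expires on the earlier of 18 September 2011 and 21 March 2010.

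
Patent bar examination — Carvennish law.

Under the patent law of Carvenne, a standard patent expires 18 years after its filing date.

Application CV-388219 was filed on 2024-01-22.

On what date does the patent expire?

Filing date + 18 years → 22 January 2042.

January 22, 2042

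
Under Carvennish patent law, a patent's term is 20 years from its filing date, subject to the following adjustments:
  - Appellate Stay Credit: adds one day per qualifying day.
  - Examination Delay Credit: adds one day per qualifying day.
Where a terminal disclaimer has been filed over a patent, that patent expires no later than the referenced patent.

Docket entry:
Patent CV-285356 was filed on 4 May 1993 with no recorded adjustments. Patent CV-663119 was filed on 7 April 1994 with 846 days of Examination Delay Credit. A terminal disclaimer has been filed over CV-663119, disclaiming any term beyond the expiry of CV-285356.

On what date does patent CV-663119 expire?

May 4, 2013

Natural term of CV-663119:
  Base: filing + 20 years → 7 April 2014.
  Examination Delay Credit: +846 days → 31 July 2016.
Expiry of referenced patent CV-285356:
  Base: filing + 20 years → 4 May 2013.
Terminal disclaimer: CV-663119 expires on the earlier of 31 July 2016 and 4 May 2013.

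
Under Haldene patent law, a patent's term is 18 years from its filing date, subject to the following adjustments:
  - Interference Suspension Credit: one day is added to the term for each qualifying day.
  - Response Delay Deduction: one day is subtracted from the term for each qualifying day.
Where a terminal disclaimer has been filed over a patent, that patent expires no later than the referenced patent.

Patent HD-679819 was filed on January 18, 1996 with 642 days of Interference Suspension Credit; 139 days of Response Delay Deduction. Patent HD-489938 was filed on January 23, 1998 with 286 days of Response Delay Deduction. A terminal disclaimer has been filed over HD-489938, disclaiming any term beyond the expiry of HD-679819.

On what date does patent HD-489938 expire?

2015-04-12

Natural term of HD-489938:
  Base: filing + 18 years → 23 January 2016.
  Response Delay Deduction: −286 days → 12 April 2015.
Expiry of referenced patent HD-679819:
  Base: filing + 18 years → 18 January 2014.
  Interference Suspension Credit: +642 days → 22 October 2015.
  Response Delay Deduction: −139 days → 5 June 2015.
Terminal disclaimer: HD-489938 expires on the earlier of 12 April 2015 and 5 June 2015.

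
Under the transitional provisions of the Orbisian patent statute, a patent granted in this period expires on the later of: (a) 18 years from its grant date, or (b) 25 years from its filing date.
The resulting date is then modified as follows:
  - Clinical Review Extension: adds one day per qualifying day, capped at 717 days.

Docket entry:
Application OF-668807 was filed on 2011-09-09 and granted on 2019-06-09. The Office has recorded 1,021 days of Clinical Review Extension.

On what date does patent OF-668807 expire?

2039-05-27

(a) grant + 18 years → 9 June 2037.
(b) filing + 25 years → 9 September 2036.
Later of the two: 9 June 2037.
Clinical Review Extension: 1021 days claimed exceeds the 717-day cap, so +717 days → 27 May 2039.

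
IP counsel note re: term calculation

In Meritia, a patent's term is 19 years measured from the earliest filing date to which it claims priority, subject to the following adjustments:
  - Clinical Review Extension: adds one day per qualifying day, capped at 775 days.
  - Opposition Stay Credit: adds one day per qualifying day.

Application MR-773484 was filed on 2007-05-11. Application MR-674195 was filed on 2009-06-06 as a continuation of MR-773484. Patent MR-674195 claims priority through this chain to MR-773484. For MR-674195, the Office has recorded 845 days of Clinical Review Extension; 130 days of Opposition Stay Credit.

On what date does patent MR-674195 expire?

2028-11-01

Earliest priority filing: 11 May 2007.
Base term: 11 May 2007 + 19 years → 11 May 2026.
Clinical Review Extension: 845 days claimed exceeds the 775-day cap, so +775 days → 24 June 2028.
Opposition Stay Credit: +130 days → 1 November 2028.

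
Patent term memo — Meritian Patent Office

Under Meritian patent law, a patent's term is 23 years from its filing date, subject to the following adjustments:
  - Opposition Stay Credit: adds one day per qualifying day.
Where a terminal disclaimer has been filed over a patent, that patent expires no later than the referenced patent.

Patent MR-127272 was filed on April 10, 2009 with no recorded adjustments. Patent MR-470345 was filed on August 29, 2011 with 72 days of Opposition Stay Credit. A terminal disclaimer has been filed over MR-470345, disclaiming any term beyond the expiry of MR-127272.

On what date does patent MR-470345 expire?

2032-04-10

Natural term of MR-470345:
  Base: filing + 23 years → 29 August 2034.
  Opposition Stay Credit: +72 days → 9 November 2034.
Expiry of referenced patent MR-127272:
  Base: filing + 23 years → 10 April 2032.
Terminal disclaimer: MR-470345 expires on the earlier of 9 November 2034 and 10 April 2032.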